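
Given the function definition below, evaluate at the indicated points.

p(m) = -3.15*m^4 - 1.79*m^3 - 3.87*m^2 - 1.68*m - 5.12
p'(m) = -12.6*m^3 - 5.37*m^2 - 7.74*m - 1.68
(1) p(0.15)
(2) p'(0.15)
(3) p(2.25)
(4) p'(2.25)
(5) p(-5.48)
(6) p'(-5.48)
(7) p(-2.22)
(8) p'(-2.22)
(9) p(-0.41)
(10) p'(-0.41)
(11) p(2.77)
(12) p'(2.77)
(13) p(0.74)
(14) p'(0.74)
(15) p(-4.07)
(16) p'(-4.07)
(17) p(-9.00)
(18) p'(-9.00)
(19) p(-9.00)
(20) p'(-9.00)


(1) = -5.47
(2) = -3.00
(3) = -129.61
(4) = -189.80
(5) = -2658.31
(6) = 1953.01
(7) = -77.39
(8) = 126.89
(9) = -5.05
(10) = 1.46
(11) = -262.96
(12) = -332.12
(13) = -10.15
(14) = -15.45
(15) = -806.06
(16) = 790.35
(17) = -19665.71
(18) = 8818.41
(19) = -19665.71
(20) = 8818.41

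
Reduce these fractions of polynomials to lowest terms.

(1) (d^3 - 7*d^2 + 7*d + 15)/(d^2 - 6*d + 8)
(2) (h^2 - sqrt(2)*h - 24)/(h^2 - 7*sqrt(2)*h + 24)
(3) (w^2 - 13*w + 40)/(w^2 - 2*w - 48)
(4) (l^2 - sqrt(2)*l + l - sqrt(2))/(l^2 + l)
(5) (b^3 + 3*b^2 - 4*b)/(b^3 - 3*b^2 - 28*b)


(1) = (d^3 - 7*d^2 + 7*d + 15)/(d^2 - 6*d + 8)
(2) = (h + 3*sqrt(2))/(h - 3*sqrt(2))
(3) = (w - 5)/(w + 6)
(4) = (l - sqrt(2))/l
(5) = (b - 1)/(b - 7)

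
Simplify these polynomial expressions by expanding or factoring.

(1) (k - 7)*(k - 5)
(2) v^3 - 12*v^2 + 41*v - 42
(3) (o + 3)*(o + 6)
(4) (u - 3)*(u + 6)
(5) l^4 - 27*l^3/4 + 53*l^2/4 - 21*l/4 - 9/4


(1) = k^2 - 12*k + 35
(2) = (v - 7)*(v - 3)*(v - 2)
(3) = o^2 + 9*o + 18
(4) = u^2 + 3*u - 18
(5) = (l - 3)^2*(l - 1)*(l + 1/4)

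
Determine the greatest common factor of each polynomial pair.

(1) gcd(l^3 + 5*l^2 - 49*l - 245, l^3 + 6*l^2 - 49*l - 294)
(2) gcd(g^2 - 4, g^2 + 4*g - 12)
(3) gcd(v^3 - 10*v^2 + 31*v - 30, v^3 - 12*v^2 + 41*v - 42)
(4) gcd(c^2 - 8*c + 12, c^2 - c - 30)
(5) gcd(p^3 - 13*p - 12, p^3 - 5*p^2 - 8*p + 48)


(1) = gcd((l - 7)*(l + 5)*(l + 7), (l - 7)*(l + 6)*(l + 7)) = l^2 - 49
(2) = gcd((g - 2)*(g + 2), (g - 2)*(g + 6)) = g - 2
(3) = gcd((v - 5)*(v - 3)*(v - 2), (v - 7)*(v - 3)*(v - 2)) = v^2 - 5*v + 6
(4) = gcd((c - 6)*(c - 2), (c - 6)*(c + 5)) = c - 6
(5) = gcd((p - 4)*(p + 1)*(p + 3), (p - 4)^2*(p + 3)) = p^2 - p - 12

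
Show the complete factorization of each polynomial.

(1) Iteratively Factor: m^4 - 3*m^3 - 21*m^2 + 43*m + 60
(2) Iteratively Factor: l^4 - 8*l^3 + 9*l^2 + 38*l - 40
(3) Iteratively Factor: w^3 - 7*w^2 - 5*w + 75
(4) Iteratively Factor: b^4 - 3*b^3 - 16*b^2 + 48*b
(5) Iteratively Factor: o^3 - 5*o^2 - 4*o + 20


(1) = (m - 5)*(m^3 + 2*m^2 - 11*m - 12) = (m - 5)*(m + 4)*(m^2 - 2*m - 3) = (m - 5)*(m - 3)*(m + 4)*(m + 1)
(2) = (l - 1)*(l^3 - 7*l^2 + 2*l + 40) = (l - 1)*(l + 2)*(l^2 - 9*l + 20) = (l - 5)*(l - 1)*(l + 2)*(l - 4)
(3) = (w + 3)*(w^2 - 10*w + 25) = (w - 5)*(w + 3)*(w - 5)
(4) = (b - 3)*(b^3 - 16*b) = (b - 4)*(b - 3)*(b^2 + 4*b) = (b - 4)*(b - 3)*(b + 4)*(b)
(5) = (o - 2)*(o^2 - 3*o - 10) = (o - 2)*(o + 2)*(o - 5)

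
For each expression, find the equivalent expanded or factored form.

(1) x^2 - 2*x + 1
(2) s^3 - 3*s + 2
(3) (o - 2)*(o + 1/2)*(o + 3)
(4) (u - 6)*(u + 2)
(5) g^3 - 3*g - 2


(1) = (x - 1)^2
(2) = (s - 1)^2*(s + 2)
(3) = o^3 + 3*o^2/2 - 11*o/2 - 3
(4) = u^2 - 4*u - 12
(5) = (g - 2)*(g + 1)^2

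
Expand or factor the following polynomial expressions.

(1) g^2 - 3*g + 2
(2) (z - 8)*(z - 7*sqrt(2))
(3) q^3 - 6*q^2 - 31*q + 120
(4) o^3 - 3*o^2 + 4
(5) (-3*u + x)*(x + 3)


(1) = (g - 2)*(g - 1)
(2) = z^2 - 7*sqrt(2)*z - 8*z + 56*sqrt(2)
(3) = (q - 8)*(q - 3)*(q + 5)
(4) = (o - 2)^2*(o + 1)
(5) = -3*u*x - 9*u + x^2 + 3*x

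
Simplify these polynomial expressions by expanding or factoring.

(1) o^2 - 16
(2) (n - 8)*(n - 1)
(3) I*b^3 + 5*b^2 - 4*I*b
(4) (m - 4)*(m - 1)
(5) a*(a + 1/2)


(1) = (o - 4)*(o + 4)
(2) = n^2 - 9*n + 8
(3) = b*(b - 4*I)*(I*b + 1)
(4) = m^2 - 5*m + 4
(5) = a^2 + a/2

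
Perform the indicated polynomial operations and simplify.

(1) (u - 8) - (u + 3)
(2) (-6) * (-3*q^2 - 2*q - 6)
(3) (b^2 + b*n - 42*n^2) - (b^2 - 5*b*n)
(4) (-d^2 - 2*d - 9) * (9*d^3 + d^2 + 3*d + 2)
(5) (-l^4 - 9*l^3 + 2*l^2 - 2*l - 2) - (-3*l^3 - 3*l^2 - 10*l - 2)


(1) = -11
(2) = 18*q^2 + 12*q + 36
(3) = 6*b*n - 42*n^2
(4) = -9*d^5 - 19*d^4 - 86*d^3 - 17*d^2 - 31*d - 18
(5) = -l^4 - 6*l^3 + 5*l^2 + 8*l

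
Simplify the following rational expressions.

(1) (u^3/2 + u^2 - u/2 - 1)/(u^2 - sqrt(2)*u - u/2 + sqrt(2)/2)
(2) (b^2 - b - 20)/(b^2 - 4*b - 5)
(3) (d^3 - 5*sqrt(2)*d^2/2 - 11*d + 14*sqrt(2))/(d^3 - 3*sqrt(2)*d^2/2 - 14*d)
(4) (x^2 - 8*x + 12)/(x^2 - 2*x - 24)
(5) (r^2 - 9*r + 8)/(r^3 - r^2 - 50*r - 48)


(1) = (2*u^3 + 4*u^2 - 2*u - 4)/(4*u^2 + u*(-4*sqrt(2) - 2) + 2*sqrt(2))
(2) = (b + 4)/(b + 1)
(3) = (4*d - 4*sqrt(2))/(4*d)
(4) = (x - 2)/(x + 4)
(5) = (r - 1)/(r^2 + 7*r + 6)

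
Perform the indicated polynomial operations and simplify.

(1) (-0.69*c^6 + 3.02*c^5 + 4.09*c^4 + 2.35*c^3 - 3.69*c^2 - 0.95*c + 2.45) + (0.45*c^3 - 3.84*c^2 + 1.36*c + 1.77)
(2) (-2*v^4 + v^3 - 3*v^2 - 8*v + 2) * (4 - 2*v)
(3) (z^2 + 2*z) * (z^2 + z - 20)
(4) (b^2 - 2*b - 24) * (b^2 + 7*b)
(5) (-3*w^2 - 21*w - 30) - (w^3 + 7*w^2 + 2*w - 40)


(1) = -0.69*c^6 + 3.02*c^5 + 4.09*c^4 + 2.8*c^3 - 7.53*c^2 + 0.41*c + 4.22
(2) = 4*v^5 - 10*v^4 + 10*v^3 + 4*v^2 - 36*v + 8
(3) = z^4 + 3*z^3 - 18*z^2 - 40*z
(4) = b^4 + 5*b^3 - 38*b^2 - 168*b
(5) = -w^3 - 10*w^2 - 23*w + 10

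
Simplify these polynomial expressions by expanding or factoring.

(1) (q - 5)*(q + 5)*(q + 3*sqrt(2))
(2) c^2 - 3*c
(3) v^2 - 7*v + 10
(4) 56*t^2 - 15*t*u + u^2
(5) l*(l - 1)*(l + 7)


(1) = q^3 + 3*sqrt(2)*q^2 - 25*q - 75*sqrt(2)
(2) = c*(c - 3)
(3) = (v - 5)*(v - 2)
(4) = (-8*t + u)*(-7*t + u)
(5) = l^3 + 6*l^2 - 7*l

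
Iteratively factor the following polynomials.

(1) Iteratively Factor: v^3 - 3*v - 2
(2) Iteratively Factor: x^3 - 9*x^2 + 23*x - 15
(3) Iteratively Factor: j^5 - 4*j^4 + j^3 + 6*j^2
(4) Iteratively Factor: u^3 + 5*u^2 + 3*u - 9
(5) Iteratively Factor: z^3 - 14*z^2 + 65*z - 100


(1) = (v + 1)*(v^2 - v - 2) = (v + 1)^2*(v - 2)
(2) = (x - 5)*(x^2 - 4*x + 3) = (x - 5)*(x - 1)*(x - 3)
(3) = (j)*(j^4 - 4*j^3 + j^2 + 6*j) = j^2*(j^3 - 4*j^2 + j + 6) = j^2*(j - 2)*(j^2 - 2*j - 3) = j^2*(j - 3)*(j - 2)*(j + 1)
(4) = (u + 3)*(u^2 + 2*u - 3) = (u - 1)*(u + 3)*(u + 3)
(5) = (z - 4)*(z^2 - 10*z + 25) = (z - 5)*(z - 4)*(z - 5)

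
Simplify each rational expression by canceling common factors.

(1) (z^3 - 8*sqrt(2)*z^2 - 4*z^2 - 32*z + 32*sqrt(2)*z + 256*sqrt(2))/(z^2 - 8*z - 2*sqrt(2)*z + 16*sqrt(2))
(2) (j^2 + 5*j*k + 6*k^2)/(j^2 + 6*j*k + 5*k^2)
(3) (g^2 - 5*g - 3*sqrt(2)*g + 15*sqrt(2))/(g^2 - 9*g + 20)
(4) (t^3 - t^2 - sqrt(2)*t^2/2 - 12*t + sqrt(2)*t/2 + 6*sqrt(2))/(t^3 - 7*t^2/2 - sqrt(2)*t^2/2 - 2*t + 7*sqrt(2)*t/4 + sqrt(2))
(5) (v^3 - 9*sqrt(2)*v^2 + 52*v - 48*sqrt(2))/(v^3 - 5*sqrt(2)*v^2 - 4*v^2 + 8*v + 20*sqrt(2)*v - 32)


(1) = (z^2 + z*(4 - 8*sqrt(2)) - 32*sqrt(2))/(z - 2*sqrt(2))
(2) = (j^2 + 5*j*k + 6*k^2)/(j^2 + 6*j*k + 5*k^2)
(3) = (g - 3*sqrt(2))/(g - 4)
(4) = (8*t + 24)/(8*t + 4)
(5) = (v^2 - 5*sqrt(2)*v + 12)/(v^2 + v*(-4 - sqrt(2)) + 4*sqrt(2))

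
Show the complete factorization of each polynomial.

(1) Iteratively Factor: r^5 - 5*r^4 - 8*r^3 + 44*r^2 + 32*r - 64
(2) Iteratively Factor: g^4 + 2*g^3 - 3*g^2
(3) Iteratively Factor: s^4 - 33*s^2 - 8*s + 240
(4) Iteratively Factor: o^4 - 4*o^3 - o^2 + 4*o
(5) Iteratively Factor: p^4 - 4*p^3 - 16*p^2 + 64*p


(1) = (r + 2)*(r^4 - 7*r^3 + 6*r^2 + 32*r - 32) = (r + 2)^2*(r^3 - 9*r^2 + 24*r - 16) = (r - 4)*(r + 2)^2*(r^2 - 5*r + 4) = (r - 4)^2*(r + 2)^2*(r - 1)
(2) = (g)*(g^3 + 2*g^2 - 3*g) = g*(g - 1)*(g^2 + 3*g) = g*(g - 1)*(g + 3)*(g)
(3) = (s + 4)*(s^3 - 4*s^2 - 17*s + 60) = (s + 4)^2*(s^2 - 8*s + 15) = (s - 5)*(s + 4)^2*(s - 3)
(4) = (o + 1)*(o^3 - 5*o^2 + 4*o) = o*(o + 1)*(o^2 - 5*o + 4) = o*(o - 4)*(o + 1)*(o - 1)
(5) = (p - 4)*(p^3 - 16*p) = p*(p - 4)*(p^2 - 16) = p*(p - 4)*(p + 4)*(p - 4)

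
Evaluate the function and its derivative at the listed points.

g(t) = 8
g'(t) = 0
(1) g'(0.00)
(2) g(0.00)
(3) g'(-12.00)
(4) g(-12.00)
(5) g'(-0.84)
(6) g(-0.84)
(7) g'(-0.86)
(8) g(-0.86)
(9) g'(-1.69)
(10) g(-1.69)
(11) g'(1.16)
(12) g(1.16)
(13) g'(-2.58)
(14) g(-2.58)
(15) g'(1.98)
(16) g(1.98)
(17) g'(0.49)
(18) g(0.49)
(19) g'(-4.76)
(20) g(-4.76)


(1) = 0.00
(2) = 8.00
(3) = 0.00
(4) = 8.00
(5) = 0.00
(6) = 8.00
(7) = 0.00
(8) = 8.00
(9) = 0.00
(10) = 8.00
(11) = 0.00
(12) = 8.00
(13) = 0.00
(14) = 8.00
(15) = 0.00
(16) = 8.00
(17) = 0.00
(18) = 8.00
(19) = 0.00
(20) = 8.00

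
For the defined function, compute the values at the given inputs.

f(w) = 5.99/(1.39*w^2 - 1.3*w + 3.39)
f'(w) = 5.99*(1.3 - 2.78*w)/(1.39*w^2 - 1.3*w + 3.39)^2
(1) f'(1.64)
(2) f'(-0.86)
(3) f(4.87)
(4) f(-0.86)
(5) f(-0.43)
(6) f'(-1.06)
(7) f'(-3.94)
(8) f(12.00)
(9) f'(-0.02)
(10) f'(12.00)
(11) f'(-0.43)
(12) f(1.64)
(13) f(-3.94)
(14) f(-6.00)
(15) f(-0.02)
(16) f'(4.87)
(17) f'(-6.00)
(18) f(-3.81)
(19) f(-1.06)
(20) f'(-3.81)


(1) = -0.78
(2) = 0.72
(3) = 0.20
(4) = 1.08
(5) = 1.42
(6) = 0.63
(7) = 0.08
(8) = 0.03
(9) = 0.70
(10) = -0.01
(11) = 0.84
(12) = 1.20
(13) = 0.20
(14) = 0.10
(15) = 1.75
(16) = -0.08
(17) = 0.03
(18) = 0.21
(19) = 0.95
(20) = 0.09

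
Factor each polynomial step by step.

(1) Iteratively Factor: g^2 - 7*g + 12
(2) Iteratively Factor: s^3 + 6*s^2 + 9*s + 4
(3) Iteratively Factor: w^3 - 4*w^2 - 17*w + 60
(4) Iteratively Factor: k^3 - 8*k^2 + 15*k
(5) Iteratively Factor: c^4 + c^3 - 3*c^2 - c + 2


(1) = (g - 4)*(g - 3)
(2) = (s + 1)*(s^2 + 5*s + 4) = (s + 1)^2*(s + 4)
(3) = (w - 5)*(w^2 + w - 12) = (w - 5)*(w + 4)*(w - 3)
(4) = (k - 5)*(k^2 - 3*k) = k*(k - 5)*(k - 3)
(5) = (c - 1)*(c^3 + 2*c^2 - c - 2) = (c - 1)^2*(c^2 + 3*c + 2) = (c - 1)^2*(c + 2)*(c + 1)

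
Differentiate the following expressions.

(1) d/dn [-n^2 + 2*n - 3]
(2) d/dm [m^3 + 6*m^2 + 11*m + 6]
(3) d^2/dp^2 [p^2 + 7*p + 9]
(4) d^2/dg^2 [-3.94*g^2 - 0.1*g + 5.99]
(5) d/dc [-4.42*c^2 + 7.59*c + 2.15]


(1) = 2 - 2*n
(2) = 3*m^2 + 12*m + 11
(3) = 2
(4) = -7.88000000000000
(5) = 7.59 - 8.84*c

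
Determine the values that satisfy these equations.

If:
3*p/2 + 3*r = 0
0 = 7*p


Then:
p = 0
r = 0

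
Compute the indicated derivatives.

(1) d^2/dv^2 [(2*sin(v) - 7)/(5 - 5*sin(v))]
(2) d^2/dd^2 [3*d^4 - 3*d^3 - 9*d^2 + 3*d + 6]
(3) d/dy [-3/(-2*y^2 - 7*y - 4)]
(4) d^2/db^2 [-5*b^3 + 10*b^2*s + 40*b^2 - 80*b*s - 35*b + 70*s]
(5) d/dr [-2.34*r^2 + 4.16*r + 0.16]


(1) = -(sin(v) + 2)/(sin(v) - 1)^2
(2) = 36*d^2 - 18*d - 18
(3) = 3*(-4*y - 7)/(2*y^2 + 7*y + 4)^2
(4) = -30*b + 20*s + 80
(5) = 4.16 - 4.68*r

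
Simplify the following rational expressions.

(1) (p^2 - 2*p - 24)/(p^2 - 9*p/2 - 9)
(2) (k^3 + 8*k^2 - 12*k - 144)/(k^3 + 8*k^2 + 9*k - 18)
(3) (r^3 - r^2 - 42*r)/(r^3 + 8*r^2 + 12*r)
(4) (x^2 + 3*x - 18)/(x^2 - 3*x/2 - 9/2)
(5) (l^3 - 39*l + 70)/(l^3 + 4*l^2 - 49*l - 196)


(1) = (2*p + 8)/(2*p + 3)
(2) = (k^2 + 2*k - 24)/(k^2 + 2*k - 3)
(3) = (r - 7)/(r + 2)
(4) = (2*x + 12)/(2*x + 3)
(5) = (l^2 - 7*l + 10)/(l^2 - 3*l - 28)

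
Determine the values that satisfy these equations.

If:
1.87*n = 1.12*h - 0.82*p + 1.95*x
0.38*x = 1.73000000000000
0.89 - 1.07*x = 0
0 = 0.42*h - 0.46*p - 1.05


Then:
No Solution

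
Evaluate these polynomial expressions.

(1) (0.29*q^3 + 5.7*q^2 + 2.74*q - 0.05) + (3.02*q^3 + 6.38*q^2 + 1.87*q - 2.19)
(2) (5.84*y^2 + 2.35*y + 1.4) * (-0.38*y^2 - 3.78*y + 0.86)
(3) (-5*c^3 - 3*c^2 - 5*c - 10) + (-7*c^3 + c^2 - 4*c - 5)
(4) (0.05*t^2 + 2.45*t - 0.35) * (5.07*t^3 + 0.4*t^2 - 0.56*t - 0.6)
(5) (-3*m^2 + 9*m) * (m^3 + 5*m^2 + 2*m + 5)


(1) = 3.31*q^3 + 12.08*q^2 + 4.61*q - 2.24
(2) = -2.2192*y^4 - 22.9682*y^3 - 4.3926*y^2 - 3.271*y + 1.204
(3) = -12*c^3 - 2*c^2 - 9*c - 15
(4) = 0.2535*t^5 + 12.4415*t^4 - 0.8225*t^3 - 1.542*t^2 - 1.274*t + 0.21
(5) = -3*m^5 - 6*m^4 + 39*m^3 + 3*m^2 + 45*m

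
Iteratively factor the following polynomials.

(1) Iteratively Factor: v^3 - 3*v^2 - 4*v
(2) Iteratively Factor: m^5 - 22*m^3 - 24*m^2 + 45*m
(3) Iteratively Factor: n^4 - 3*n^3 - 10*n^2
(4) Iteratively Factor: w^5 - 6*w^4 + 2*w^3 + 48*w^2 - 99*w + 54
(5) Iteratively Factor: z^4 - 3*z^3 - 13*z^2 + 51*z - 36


(1) = (v + 1)*(v^2 - 4*v) = v*(v + 1)*(v - 4)
(2) = (m + 3)*(m^4 - 3*m^3 - 13*m^2 + 15*m) = (m - 5)*(m + 3)*(m^3 + 2*m^2 - 3*m) = (m - 5)*(m - 1)*(m + 3)*(m^2 + 3*m) = m*(m - 5)*(m - 1)*(m + 3)*(m + 3)
(3) = (n)*(n^3 - 3*n^2 - 10*n) = n*(n + 2)*(n^2 - 5*n) = n^2*(n + 2)*(n - 5)
(4) = (w - 1)*(w^4 - 5*w^3 - 3*w^2 + 45*w - 54) = (w - 3)*(w - 1)*(w^3 - 2*w^2 - 9*w + 18) = (w - 3)*(w - 2)*(w - 1)*(w^2 - 9) = (w - 3)^2*(w - 2)*(w - 1)*(w + 3)
(5) = (z - 3)*(z^3 - 13*z + 12) = (z - 3)^2*(z^2 + 3*z - 4) = (z - 3)^2*(z - 1)*(z + 4)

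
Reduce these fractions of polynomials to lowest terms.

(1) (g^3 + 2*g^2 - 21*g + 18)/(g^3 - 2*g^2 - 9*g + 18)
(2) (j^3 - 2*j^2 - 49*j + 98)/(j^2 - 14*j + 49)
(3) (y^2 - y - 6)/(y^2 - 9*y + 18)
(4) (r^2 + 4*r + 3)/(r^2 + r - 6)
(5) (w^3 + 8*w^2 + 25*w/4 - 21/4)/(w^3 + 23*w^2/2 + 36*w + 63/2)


(1) = (g^2 + 5*g - 6)/(g^2 + g - 6)
(2) = (j^2 + 5*j - 14)/(j - 7)
(3) = (y + 2)/(y - 6)
(4) = (r + 1)/(r - 2)
(5) = (2*w - 1)/(2*w + 6)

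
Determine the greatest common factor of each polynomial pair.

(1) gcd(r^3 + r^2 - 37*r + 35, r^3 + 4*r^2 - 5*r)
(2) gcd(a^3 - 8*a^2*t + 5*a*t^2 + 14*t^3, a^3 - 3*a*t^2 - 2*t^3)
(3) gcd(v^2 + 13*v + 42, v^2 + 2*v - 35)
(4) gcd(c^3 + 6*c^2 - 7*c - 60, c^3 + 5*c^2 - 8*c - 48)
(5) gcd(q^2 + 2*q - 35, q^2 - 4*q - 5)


(1) = gcd((r - 5)*(r - 1)*(r + 7), r*(r - 1)*(r + 5)) = r - 1
(2) = -a^2 + a*t + 2*t^2
(3) = v + 7
(4) = c^2 + c - 12
(5) = q - 5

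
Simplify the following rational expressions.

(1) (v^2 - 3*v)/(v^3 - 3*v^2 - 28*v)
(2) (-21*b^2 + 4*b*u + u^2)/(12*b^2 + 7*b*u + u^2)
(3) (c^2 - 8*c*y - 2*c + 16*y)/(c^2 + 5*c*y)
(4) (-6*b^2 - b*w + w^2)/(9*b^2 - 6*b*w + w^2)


(1) = (v - 3)/(v^2 - 3*v - 28)
(2) = (-21*b^2 + 4*b*u + u^2)/(12*b^2 + 7*b*u + u^2)
(3) = (c^2 - 8*c*y - 2*c + 16*y)/(c^2 + 5*c*y)
(4) = (2*b + w)/(-3*b + w)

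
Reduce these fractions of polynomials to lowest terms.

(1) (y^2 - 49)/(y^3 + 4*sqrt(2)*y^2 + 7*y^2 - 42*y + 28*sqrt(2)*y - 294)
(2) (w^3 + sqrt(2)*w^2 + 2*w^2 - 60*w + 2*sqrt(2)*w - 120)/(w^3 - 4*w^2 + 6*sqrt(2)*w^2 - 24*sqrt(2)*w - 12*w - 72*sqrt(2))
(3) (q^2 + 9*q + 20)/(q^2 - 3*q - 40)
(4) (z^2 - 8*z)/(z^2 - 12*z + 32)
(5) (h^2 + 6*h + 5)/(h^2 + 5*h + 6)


(1) = (y - 7)/(y^2 + 4*sqrt(2)*y - 42)
(2) = (w - 5*sqrt(2))/(w - 6)
(3) = (q + 4)/(q - 8)
(4) = z/(z - 4)
(5) = (h^2 + 6*h + 5)/(h^2 + 5*h + 6)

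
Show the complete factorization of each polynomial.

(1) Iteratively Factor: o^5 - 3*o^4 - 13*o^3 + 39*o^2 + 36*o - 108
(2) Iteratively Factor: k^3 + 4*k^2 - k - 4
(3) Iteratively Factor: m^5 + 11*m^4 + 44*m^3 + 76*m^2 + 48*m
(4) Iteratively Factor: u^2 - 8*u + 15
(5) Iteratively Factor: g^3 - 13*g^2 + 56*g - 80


(1) = (o - 2)*(o^4 - o^3 - 15*o^2 + 9*o + 54) = (o - 2)*(o + 3)*(o^3 - 4*o^2 - 3*o + 18) = (o - 3)*(o - 2)*(o + 3)*(o^2 - o - 6) = (o - 3)*(o - 2)*(o + 2)*(o + 3)*(o - 3)
(2) = (k + 4)*(k^2 - 1) = (k + 1)*(k + 4)*(k - 1)
(3) = (m + 2)*(m^4 + 9*m^3 + 26*m^2 + 24*m) = (m + 2)^2*(m^3 + 7*m^2 + 12*m) = m*(m + 2)^2*(m^2 + 7*m + 12) = m*(m + 2)^2*(m + 4)*(m + 3)
(4) = (u - 5)*(u - 3)
(5) = (g - 5)*(g^2 - 8*g + 16) = (g - 5)*(g - 4)*(g - 4)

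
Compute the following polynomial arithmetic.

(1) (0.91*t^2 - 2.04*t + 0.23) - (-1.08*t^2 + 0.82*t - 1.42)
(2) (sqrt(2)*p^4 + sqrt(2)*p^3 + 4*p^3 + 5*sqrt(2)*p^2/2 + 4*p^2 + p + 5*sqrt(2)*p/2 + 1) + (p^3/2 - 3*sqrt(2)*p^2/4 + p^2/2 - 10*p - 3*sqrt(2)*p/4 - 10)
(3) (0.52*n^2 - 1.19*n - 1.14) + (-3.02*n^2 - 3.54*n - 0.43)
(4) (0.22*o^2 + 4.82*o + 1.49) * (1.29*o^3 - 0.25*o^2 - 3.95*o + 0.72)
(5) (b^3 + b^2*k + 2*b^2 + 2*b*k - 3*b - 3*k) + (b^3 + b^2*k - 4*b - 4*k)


(1) = 1.99*t^2 - 2.86*t + 1.65
(2) = sqrt(2)*p^4 + sqrt(2)*p^3 + 9*p^3/2 + 7*sqrt(2)*p^2/4 + 9*p^2/2 - 9*p + 7*sqrt(2)*p/4 - 9
(3) = -2.5*n^2 - 4.73*n - 1.57
(4) = 0.2838*o^5 + 6.1628*o^4 - 0.1519*o^3 - 19.2531*o^2 - 2.4151*o + 1.0728
(5) = 2*b^3 + 2*b^2*k + 2*b^2 + 2*b*k - 7*b - 7*k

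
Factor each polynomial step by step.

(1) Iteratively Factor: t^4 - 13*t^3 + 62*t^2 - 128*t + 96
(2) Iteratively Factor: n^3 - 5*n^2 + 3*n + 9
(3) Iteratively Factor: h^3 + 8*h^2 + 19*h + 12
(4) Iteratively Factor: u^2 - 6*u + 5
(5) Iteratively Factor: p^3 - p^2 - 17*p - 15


(1) = (t - 4)*(t^3 - 9*t^2 + 26*t - 24) = (t - 4)*(t - 2)*(t^2 - 7*t + 12) = (t - 4)^2*(t - 2)*(t - 3)
(2) = (n - 3)*(n^2 - 2*n - 3) = (n - 3)*(n + 1)*(n - 3)
(3) = (h + 1)*(h^2 + 7*h + 12) = (h + 1)*(h + 4)*(h + 3)
(4) = (u - 1)*(u - 5)
(5) = (p + 3)*(p^2 - 4*p - 5) = (p + 1)*(p + 3)*(p - 5)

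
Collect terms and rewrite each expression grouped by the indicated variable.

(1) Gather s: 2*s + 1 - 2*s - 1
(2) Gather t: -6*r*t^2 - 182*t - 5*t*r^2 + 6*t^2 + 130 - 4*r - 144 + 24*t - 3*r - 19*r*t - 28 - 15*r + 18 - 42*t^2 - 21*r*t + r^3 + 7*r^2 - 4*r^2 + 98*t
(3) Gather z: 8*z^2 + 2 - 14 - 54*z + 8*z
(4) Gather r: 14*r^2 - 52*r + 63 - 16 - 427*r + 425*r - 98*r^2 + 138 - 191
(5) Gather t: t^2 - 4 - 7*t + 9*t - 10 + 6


(1) = 0
(2) = r^3 + 3*r^2 - 22*r + t^2*(-6*r - 36) + t*(-5*r^2 - 40*r - 60) - 24
(3) = 8*z^2 - 46*z - 12
(4) = -84*r^2 - 54*r - 6
(5) = t^2 + 2*t - 8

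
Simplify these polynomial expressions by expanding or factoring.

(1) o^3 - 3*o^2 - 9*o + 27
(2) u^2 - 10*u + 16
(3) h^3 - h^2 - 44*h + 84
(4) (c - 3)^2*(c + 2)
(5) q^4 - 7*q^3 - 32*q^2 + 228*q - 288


(1) = (o - 3)^2*(o + 3)
(2) = (u - 8)*(u - 2)
(3) = (h - 6)*(h - 2)*(h + 7)
(4) = c^3 - 4*c^2 - 3*c + 18
(5) = (q - 8)*(q - 3)*(q - 2)*(q + 6)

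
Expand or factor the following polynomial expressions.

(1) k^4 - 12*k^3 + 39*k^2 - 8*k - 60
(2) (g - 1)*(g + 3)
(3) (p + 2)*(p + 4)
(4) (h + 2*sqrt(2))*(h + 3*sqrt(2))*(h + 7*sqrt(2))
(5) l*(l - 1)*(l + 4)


(1) = (k - 6)*(k - 5)*(k - 2)*(k + 1)
(2) = g^2 + 2*g - 3
(3) = p^2 + 6*p + 8
(4) = h^3 + 12*sqrt(2)*h^2 + 82*h + 84*sqrt(2)
(5) = l^3 + 3*l^2 - 4*l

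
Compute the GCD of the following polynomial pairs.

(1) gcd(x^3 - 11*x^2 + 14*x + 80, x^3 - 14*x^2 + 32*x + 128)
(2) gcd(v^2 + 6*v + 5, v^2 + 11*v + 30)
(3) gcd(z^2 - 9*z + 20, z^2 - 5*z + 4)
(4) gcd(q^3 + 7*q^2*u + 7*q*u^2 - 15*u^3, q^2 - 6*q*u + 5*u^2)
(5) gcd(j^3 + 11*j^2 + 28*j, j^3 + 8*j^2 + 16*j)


(1) = x^2 - 6*x - 16
(2) = v + 5
(3) = gcd((z - 5)*(z - 4), (z - 4)*(z - 1)) = z - 4
(4) = gcd((q - u)*(q + 3*u)*(q + 5*u), (q - 5*u)*(q - u)) = q - u
(5) = j^2 + 4*j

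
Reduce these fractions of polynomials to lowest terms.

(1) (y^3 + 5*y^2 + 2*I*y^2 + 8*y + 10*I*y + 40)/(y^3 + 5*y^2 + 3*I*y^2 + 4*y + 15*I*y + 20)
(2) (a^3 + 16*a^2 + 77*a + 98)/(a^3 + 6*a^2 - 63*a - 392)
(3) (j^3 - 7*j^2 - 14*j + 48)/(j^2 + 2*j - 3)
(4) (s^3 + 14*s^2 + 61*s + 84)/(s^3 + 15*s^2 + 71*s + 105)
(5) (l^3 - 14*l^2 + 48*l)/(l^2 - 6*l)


(1) = (y - 2*I)/(y - I)
(2) = (a + 2)/(a - 8)
(3) = (j^2 - 10*j + 16)/(j - 1)
(4) = (s + 4)/(s + 5)
(5) = l - 8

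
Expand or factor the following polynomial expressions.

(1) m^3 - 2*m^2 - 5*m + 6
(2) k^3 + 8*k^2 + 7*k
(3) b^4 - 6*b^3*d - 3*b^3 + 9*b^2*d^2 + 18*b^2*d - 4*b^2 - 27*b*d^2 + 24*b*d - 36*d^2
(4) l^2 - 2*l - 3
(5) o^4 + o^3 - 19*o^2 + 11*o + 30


(1) = (m - 3)*(m - 1)*(m + 2)
(2) = k*(k + 1)*(k + 7)
(3) = (b - 4)*(b + 1)*(b - 3*d)^2
(4) = (l - 3)*(l + 1)
(5) = (o - 3)*(o - 2)*(o + 1)*(o + 5)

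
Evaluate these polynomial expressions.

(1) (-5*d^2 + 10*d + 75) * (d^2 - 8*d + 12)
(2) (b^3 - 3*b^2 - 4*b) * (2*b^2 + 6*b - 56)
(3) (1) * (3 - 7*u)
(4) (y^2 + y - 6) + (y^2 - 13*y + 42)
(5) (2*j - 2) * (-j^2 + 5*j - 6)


(1) = -5*d^4 + 50*d^3 - 65*d^2 - 480*d + 900
(2) = 2*b^5 - 82*b^3 + 144*b^2 + 224*b
(3) = 3 - 7*u
(4) = 2*y^2 - 12*y + 36
(5) = -2*j^3 + 12*j^2 - 22*j + 12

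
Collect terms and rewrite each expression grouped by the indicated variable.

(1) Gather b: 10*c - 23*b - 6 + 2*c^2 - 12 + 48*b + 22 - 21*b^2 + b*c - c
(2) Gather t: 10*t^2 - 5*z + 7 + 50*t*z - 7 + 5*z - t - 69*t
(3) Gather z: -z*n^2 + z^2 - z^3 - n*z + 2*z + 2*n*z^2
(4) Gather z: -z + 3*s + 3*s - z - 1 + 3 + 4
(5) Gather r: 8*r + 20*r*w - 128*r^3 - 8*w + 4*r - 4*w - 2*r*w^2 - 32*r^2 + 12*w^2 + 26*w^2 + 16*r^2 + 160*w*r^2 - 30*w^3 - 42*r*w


(1) = -21*b^2 + b*(c + 25) + 2*c^2 + 9*c + 4
(2) = 10*t^2 + t*(50*z - 70)
(3) = -z^3 + z^2*(2*n + 1) + z*(-n^2 - n + 2)
(4) = 6*s - 2*z + 6
(5) = -128*r^3 + r^2*(160*w - 16) + r*(-2*w^2 - 22*w + 12) - 30*w^3 + 38*w^2 - 12*w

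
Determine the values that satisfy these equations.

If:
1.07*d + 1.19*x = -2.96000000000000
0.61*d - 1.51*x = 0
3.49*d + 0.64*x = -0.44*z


Then:
d = -1.91
x = -0.77
z = 16.26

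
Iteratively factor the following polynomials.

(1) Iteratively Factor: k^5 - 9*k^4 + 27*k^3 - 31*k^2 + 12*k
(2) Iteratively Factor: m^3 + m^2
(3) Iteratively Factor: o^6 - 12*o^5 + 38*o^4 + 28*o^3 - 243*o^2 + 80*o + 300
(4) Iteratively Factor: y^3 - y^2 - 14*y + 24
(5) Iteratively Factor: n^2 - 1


(1) = (k - 1)*(k^4 - 8*k^3 + 19*k^2 - 12*k) = (k - 4)*(k - 1)*(k^3 - 4*k^2 + 3*k) = (k - 4)*(k - 1)^2*(k^2 - 3*k) = k*(k - 4)*(k - 1)^2*(k - 3)
(2) = (m)*(m^2 + m) = m^2*(m + 1)
(3) = (o - 2)*(o^5 - 10*o^4 + 18*o^3 + 64*o^2 - 115*o - 150) = (o - 3)*(o - 2)*(o^4 - 7*o^3 - 3*o^2 + 55*o + 50) = (o - 3)*(o - 2)*(o + 2)*(o^3 - 9*o^2 + 15*o + 25) = (o - 5)*(o - 3)*(o - 2)*(o + 2)*(o^2 - 4*o - 5) = (o - 5)*(o - 3)*(o - 2)*(o + 1)*(o + 2)*(o - 5)
(4) = (y - 2)*(y^2 + y - 12) = (y - 2)*(y + 4)*(y - 3)
(5) = (n + 1)*(n - 1)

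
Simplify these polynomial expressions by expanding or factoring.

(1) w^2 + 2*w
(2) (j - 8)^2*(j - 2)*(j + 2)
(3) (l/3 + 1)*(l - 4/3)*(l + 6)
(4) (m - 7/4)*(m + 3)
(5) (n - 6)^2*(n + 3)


(1) = w*(w + 2)
(2) = j^4 - 16*j^3 + 60*j^2 + 64*j - 256
(3) = l^3/3 + 23*l^2/9 + 2*l - 8
(4) = m^2 + 5*m/4 - 21/4
(5) = n^3 - 9*n^2 + 108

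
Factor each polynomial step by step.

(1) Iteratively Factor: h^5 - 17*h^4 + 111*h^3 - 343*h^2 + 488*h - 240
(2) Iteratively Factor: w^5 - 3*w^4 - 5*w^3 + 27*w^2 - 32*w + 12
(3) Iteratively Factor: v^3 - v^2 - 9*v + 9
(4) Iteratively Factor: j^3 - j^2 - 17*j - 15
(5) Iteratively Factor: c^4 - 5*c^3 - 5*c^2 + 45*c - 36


(1) = (h - 4)*(h^4 - 13*h^3 + 59*h^2 - 107*h + 60) = (h - 4)*(h - 1)*(h^3 - 12*h^2 + 47*h - 60) = (h - 4)*(h - 3)*(h - 1)*(h^2 - 9*h + 20) = (h - 5)*(h - 4)*(h - 3)*(h - 1)*(h - 4)
(2) = (w + 3)*(w^4 - 6*w^3 + 13*w^2 - 12*w + 4) = (w - 2)*(w + 3)*(w^3 - 4*w^2 + 5*w - 2) = (w - 2)*(w - 1)*(w + 3)*(w^2 - 3*w + 2) = (w - 2)*(w - 1)^2*(w + 3)*(w - 2)
(3) = (v - 3)*(v^2 + 2*v - 3) = (v - 3)*(v + 3)*(v - 1)
(4) = (j - 5)*(j^2 + 4*j + 3) = (j - 5)*(j + 1)*(j + 3)
(5) = (c - 3)*(c^3 - 2*c^2 - 11*c + 12) = (c - 3)*(c + 3)*(c^2 - 5*c + 4) = (c - 4)*(c - 3)*(c + 3)*(c - 1)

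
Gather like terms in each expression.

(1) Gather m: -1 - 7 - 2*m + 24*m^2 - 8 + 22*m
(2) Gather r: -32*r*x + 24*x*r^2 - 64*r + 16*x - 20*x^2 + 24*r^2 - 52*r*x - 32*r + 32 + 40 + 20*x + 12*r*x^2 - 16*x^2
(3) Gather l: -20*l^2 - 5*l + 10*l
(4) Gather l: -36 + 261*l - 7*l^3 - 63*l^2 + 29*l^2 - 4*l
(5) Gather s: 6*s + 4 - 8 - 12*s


(1) = 24*m^2 + 20*m - 16
(2) = r^2*(24*x + 24) + r*(12*x^2 - 84*x - 96) - 36*x^2 + 36*x + 72
(3) = -20*l^2 + 5*l
(4) = -7*l^3 - 34*l^2 + 257*l - 36
(5) = -6*s - 4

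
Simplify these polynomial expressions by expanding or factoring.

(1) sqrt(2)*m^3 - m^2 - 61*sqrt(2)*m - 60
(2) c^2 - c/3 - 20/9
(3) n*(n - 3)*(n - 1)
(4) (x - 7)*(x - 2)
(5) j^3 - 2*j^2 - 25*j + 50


(1) = (m - 6*sqrt(2))*(m + 5*sqrt(2))*(sqrt(2)*m + 1)
(2) = (c - 5/3)*(c + 4/3)
(3) = n^3 - 4*n^2 + 3*n
(4) = x^2 - 9*x + 14
(5) = (j - 5)*(j - 2)*(j + 5)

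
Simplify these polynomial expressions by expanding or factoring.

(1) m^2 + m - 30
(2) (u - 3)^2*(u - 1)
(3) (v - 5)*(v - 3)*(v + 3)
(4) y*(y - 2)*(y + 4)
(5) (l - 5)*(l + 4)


(1) = (m - 5)*(m + 6)
(2) = u^3 - 7*u^2 + 15*u - 9
(3) = v^3 - 5*v^2 - 9*v + 45
(4) = y^3 + 2*y^2 - 8*y
(5) = l^2 - l - 20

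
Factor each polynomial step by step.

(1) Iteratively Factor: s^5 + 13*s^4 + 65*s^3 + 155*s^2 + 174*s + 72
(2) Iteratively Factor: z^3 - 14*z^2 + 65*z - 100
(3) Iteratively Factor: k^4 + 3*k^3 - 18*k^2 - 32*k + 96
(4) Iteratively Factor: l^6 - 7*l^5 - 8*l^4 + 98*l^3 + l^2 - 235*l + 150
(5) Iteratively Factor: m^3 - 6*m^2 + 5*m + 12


(1) = (s + 3)*(s^4 + 10*s^3 + 35*s^2 + 50*s + 24) = (s + 2)*(s + 3)*(s^3 + 8*s^2 + 19*s + 12) = (s + 2)*(s + 3)*(s + 4)*(s^2 + 4*s + 3) = (s + 1)*(s + 2)*(s + 3)*(s + 4)*(s + 3)
(2) = (z - 5)*(z^2 - 9*z + 20) = (z - 5)^2*(z - 4)
(3) = (k - 2)*(k^3 + 5*k^2 - 8*k - 48) = (k - 2)*(k + 4)*(k^2 + k - 12) = (k - 2)*(k + 4)^2*(k - 3)
(4) = (l + 3)*(l^5 - 10*l^4 + 22*l^3 + 32*l^2 - 95*l + 50) = (l + 2)*(l + 3)*(l^4 - 12*l^3 + 46*l^2 - 60*l + 25) = (l - 1)*(l + 2)*(l + 3)*(l^3 - 11*l^2 + 35*l - 25) = (l - 5)*(l - 1)*(l + 2)*(l + 3)*(l^2 - 6*l + 5) = (l - 5)^2*(l - 1)*(l + 2)*(l + 3)*(l - 1)
(5) = (m - 4)*(m^2 - 2*m - 3) = (m - 4)*(m + 1)*(m - 3)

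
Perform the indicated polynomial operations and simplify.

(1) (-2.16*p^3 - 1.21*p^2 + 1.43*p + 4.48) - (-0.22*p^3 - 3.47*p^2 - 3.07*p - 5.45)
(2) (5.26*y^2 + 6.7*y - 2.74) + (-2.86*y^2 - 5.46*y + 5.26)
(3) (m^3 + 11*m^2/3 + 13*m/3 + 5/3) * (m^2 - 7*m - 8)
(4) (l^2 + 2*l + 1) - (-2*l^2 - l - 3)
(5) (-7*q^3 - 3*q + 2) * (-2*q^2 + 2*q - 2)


(1) = -1.94*p^3 + 2.26*p^2 + 4.5*p + 9.93
(2) = 2.4*y^2 + 1.24*y + 2.52
(3) = m^5 - 10*m^4/3 - 88*m^3/3 - 58*m^2 - 139*m/3 - 40/3
(4) = 3*l^2 + 3*l + 4
(5) = 14*q^5 - 14*q^4 + 20*q^3 - 10*q^2 + 10*q - 4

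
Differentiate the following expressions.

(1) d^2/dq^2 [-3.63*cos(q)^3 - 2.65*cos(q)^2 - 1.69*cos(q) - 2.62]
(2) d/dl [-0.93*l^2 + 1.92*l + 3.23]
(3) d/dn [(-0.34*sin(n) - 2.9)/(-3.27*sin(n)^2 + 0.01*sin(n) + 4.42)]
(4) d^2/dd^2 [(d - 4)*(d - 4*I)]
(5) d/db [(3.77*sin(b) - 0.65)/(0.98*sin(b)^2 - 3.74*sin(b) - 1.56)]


(1) = 4.4125*cos(q) + 5.3*cos(2*q) + 8.1675*cos(3*q)
(2) = 1.92 - 1.86*l
(3) = (-18.966*sin(n) + 0.5559*cos(2*n) - 2.0297)*cos(n)/(-3.27*sin(n)^2 + 0.01*sin(n) + 4.42)^2
(4) = 2
(5) = (-3.6946*sin(b)^2 + 1.274*sin(b) - 8.3122)*cos(b)/(0.9604*sin(b)^4 - 7.3304*sin(b)^3 + 10.93*sin(b)^2 + 11.6688*sin(b) + 2.4336)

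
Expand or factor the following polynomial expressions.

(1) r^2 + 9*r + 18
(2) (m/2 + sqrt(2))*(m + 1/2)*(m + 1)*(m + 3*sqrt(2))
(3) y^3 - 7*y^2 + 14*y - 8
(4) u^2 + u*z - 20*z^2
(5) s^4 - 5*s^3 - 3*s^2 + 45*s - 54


(1) = (r + 3)*(r + 6)
(2) = m^4/2 + 3*m^3/4 + 5*sqrt(2)*m^3/2 + 15*sqrt(2)*m^2/4 + 25*m^2/4 + 5*sqrt(2)*m/4 + 9*m + 3
(3) = (y - 4)*(y - 2)*(y - 1)
(4) = (u - 4*z)*(u + 5*z)
(5) = (s - 3)^2*(s - 2)*(s + 3)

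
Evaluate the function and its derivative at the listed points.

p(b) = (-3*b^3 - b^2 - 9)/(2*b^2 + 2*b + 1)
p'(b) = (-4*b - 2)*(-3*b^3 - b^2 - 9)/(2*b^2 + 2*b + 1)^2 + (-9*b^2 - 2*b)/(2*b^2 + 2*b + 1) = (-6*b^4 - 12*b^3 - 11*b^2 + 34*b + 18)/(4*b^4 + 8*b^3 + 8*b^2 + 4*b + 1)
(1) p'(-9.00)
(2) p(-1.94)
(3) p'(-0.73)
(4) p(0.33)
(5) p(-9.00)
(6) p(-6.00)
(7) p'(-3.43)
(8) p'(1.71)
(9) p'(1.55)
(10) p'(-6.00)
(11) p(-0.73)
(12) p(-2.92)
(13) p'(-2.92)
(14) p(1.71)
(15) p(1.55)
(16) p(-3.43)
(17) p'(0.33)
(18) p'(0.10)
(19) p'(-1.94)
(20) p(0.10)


(1) = -1.51
(2) = 1.97
(3) = -26.48
(4) = -4.91
(5) = 14.46
(6) = 9.89
(7) = -1.84
(8) = -0.64
(9) = -0.44
(10) = -1.55
(11) = -13.81
(12) = 4.68
(13) = -2.10
(14) = -2.62
(15) = -2.53
(16) = 5.68
(17) = 7.80
(18) = 14.30
(19) = -4.02
(20) = -7.39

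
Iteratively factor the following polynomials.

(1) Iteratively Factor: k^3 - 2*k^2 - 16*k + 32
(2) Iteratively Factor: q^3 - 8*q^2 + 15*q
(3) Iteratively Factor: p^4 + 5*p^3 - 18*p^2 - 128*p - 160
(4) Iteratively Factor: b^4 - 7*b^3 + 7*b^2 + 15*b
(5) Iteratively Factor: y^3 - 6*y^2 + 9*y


(1) = (k - 4)*(k^2 + 2*k - 8) = (k - 4)*(k - 2)*(k + 4)
(2) = (q - 5)*(q^2 - 3*q) = q*(q - 5)*(q - 3)
(3) = (p + 4)*(p^3 + p^2 - 22*p - 40) = (p + 2)*(p + 4)*(p^2 - p - 20) = (p - 5)*(p + 2)*(p + 4)*(p + 4)
(4) = (b)*(b^3 - 7*b^2 + 7*b + 15) = b*(b + 1)*(b^2 - 8*b + 15) = b*(b - 3)*(b + 1)*(b - 5)
(5) = (y - 3)*(y^2 - 3*y) = y*(y - 3)*(y - 3)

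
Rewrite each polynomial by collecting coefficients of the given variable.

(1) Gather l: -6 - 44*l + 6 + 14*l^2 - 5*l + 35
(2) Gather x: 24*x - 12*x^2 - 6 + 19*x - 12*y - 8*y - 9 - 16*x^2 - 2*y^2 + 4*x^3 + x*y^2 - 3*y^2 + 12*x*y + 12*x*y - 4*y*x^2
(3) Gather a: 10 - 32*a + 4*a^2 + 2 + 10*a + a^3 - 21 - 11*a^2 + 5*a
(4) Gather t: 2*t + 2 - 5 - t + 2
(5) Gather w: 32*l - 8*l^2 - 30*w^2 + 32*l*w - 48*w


(1) = 14*l^2 - 49*l + 35
(2) = 4*x^3 + x^2*(-4*y - 28) + x*(y^2 + 24*y + 43) - 5*y^2 - 20*y - 15
(3) = a^3 - 7*a^2 - 17*a - 9
(4) = t - 1
(5) = -8*l^2 + 32*l - 30*w^2 + w*(32*l - 48)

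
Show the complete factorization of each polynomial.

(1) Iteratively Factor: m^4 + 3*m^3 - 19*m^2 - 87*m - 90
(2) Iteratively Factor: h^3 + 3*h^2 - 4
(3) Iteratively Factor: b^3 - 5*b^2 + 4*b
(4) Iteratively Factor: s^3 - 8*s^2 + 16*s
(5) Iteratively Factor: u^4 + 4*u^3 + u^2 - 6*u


(1) = (m - 5)*(m^3 + 8*m^2 + 21*m + 18) = (m - 5)*(m + 3)*(m^2 + 5*m + 6) = (m - 5)*(m + 3)^2*(m + 2)
(2) = (h + 2)*(h^2 + h - 2) = (h - 1)*(h + 2)*(h + 2)
(3) = (b - 1)*(b^2 - 4*b) = b*(b - 1)*(b - 4)
(4) = (s)*(s^2 - 8*s + 16) = s*(s - 4)*(s - 4)
(5) = (u - 1)*(u^3 + 5*u^2 + 6*u) = u*(u - 1)*(u^2 + 5*u + 6) = u*(u - 1)*(u + 3)*(u + 2)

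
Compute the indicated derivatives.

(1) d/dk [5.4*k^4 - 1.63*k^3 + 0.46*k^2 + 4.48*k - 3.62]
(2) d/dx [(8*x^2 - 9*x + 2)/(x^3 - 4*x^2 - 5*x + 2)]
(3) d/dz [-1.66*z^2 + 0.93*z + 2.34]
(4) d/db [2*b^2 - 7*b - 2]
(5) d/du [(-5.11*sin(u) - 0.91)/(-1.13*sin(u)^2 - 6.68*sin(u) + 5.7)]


(1) = 21.6*k^3 - 4.89*k^2 + 0.92*k + 4.48
(2) = 2*(-4*x^4 + 9*x^3 - 41*x^2 + 24*x - 4)/(x^6 - 8*x^5 + 6*x^4 + 44*x^3 + 9*x^2 - 20*x + 4)
(3) = 0.93 - 3.32*z
(4) = 4*b - 7
(5) = (-2.0566*sin(u) + 2.88715*cos(2*u) - 38.09295)*cos(u)/(1.13*sin(u)^2 + 6.68*sin(u) - 5.7)^2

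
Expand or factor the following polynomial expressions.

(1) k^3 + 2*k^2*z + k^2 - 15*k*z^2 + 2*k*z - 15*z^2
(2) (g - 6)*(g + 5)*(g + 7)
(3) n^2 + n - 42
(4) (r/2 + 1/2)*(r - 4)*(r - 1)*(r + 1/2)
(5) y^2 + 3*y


(1) = (k + 1)*(k - 3*z)*(k + 5*z)
(2) = g^3 + 6*g^2 - 37*g - 210
(3) = (n - 6)*(n + 7)
(4) = r^4/2 - 7*r^3/4 - 3*r^2/2 + 7*r/4 + 1
(5) = y*(y + 3)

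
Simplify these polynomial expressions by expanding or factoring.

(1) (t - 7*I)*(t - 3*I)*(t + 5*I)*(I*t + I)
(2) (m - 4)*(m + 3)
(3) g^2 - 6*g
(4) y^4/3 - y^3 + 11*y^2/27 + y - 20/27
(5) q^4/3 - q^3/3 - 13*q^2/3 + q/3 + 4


(1) = I*t^4 + 5*t^3 + I*t^3 + 5*t^2 + 29*I*t^2 + 105*t + 29*I*t + 105
(2) = m^2 - m - 12
(3) = g*(g - 6)
(4) = (y/3 + 1/3)*(y - 5/3)*(y - 4/3)*(y - 1)
(5) = (q/3 + 1)*(q - 4)*(q - 1)*(q + 1)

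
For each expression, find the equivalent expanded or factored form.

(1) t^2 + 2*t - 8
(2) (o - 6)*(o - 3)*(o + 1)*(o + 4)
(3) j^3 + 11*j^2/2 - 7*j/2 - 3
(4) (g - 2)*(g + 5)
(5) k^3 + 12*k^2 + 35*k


(1) = (t - 2)*(t + 4)
(2) = o^4 - 4*o^3 - 23*o^2 + 54*o + 72
(3) = (j - 1)*(j + 1/2)*(j + 6)
(4) = g^2 + 3*g - 10
(5) = k*(k + 5)*(k + 7)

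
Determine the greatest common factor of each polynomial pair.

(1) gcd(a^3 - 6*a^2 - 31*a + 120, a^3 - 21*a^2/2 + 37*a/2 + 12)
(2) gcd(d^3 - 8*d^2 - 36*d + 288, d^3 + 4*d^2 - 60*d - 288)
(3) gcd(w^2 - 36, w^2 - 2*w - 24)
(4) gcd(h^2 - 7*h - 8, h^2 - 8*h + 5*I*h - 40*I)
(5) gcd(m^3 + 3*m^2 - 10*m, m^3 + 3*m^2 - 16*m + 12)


(1) = a^2 - 11*a + 24
(2) = gcd((d - 8)*(d - 6)*(d + 6), (d - 8)*(d + 6)^2) = d^2 - 2*d - 48
(3) = w - 6
(4) = h - 8
(5) = gcd(m*(m - 2)*(m + 5), (m - 2)*(m - 1)*(m + 6)) = m - 2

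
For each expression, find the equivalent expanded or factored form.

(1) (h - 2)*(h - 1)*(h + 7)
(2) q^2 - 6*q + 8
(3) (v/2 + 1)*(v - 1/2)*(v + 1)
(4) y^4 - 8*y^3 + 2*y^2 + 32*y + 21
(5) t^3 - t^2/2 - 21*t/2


(1) = h^3 + 4*h^2 - 19*h + 14
(2) = (q - 4)*(q - 2)
(3) = v^3/2 + 5*v^2/4 + v/4 - 1/2
(4) = (y - 7)*(y - 3)*(y + 1)^2
(5) = t*(t - 7/2)*(t + 3)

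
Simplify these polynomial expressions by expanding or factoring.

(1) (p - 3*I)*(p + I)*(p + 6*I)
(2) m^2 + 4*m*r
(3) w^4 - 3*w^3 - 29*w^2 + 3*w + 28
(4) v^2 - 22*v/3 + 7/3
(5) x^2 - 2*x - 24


(1) = p^3 + 4*I*p^2 + 15*p + 18*I
(2) = m*(m + 4*r)
(3) = (w - 7)*(w - 1)*(w + 1)*(w + 4)
(4) = (v - 7)*(v - 1/3)
(5) = (x - 6)*(x + 4)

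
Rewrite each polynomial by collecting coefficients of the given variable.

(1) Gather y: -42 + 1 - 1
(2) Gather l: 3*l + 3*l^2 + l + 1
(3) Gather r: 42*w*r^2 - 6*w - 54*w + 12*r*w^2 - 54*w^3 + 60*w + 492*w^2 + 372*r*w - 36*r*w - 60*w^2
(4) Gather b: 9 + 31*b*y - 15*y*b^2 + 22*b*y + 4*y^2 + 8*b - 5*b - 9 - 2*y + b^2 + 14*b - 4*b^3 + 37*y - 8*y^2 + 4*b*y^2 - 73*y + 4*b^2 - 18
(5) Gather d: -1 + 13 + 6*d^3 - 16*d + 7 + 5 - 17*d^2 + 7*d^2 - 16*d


(1) = -42
(2) = 3*l^2 + 4*l + 1
(3) = 42*r^2*w + r*(12*w^2 + 336*w) - 54*w^3 + 432*w^2
(4) = -4*b^3 + b^2*(5 - 15*y) + b*(4*y^2 + 53*y + 17) - 4*y^2 - 38*y - 18
(5) = 6*d^3 - 10*d^2 - 32*d + 24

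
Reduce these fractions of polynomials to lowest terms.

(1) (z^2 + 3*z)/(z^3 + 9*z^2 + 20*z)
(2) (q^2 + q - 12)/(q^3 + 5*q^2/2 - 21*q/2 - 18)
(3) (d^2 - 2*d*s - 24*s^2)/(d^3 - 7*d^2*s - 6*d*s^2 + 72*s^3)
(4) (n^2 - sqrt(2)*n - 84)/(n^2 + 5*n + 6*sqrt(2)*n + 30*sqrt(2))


(1) = (z + 3)/(z^2 + 9*z + 20)
(2) = 2/(2*q + 3)
(3) = (-d - 4*s)/(-d^2 + d*s + 12*s^2)
(4) = (n - 7*sqrt(2))/(n + 5)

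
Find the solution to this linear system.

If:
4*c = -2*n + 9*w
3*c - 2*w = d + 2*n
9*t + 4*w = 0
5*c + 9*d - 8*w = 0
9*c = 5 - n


Then:
c = 107/211
d = 1/211
n = 92/211
t = -272/1899
w = 68/211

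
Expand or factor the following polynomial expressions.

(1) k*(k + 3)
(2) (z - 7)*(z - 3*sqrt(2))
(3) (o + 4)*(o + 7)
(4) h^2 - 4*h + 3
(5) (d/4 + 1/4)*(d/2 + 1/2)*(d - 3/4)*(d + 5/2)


(1) = k^2 + 3*k
(2) = z^2 - 7*z - 3*sqrt(2)*z + 21*sqrt(2)
(3) = o^2 + 11*o + 28
(4) = (h - 3)*(h - 1)
(5) = d^4/8 + 15*d^3/32 + 21*d^2/64 - d/4 - 15/64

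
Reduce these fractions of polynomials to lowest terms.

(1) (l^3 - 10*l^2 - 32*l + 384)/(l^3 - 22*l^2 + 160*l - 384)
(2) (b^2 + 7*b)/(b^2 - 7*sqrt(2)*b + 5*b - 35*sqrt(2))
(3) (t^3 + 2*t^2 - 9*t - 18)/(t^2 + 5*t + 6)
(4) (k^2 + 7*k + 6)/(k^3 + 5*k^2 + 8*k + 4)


(1) = (l + 6)/(l - 6)
(2) = (b^2 + 7*b)/(b^2 + b*(5 - 7*sqrt(2)) - 35*sqrt(2))
(3) = t - 3
(4) = (k + 6)/(k^2 + 4*k + 4)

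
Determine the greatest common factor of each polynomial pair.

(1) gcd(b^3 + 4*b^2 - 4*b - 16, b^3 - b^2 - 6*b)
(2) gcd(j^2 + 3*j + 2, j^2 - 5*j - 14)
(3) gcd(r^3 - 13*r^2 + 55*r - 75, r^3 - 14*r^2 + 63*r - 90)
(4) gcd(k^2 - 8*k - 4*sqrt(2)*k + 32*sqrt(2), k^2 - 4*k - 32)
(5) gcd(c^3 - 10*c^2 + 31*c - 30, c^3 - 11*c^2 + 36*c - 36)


(1) = gcd((b - 2)*(b + 2)*(b + 4), b*(b - 3)*(b + 2)) = b + 2
(2) = gcd((j + 1)*(j + 2), (j - 7)*(j + 2)) = j + 2
(3) = gcd((r - 5)^2*(r - 3), (r - 6)*(r - 5)*(r - 3)) = r^2 - 8*r + 15
(4) = gcd((k - 8)*(k - 4*sqrt(2)), (k - 8)*(k + 4)) = k - 8
(5) = c^2 - 5*c + 6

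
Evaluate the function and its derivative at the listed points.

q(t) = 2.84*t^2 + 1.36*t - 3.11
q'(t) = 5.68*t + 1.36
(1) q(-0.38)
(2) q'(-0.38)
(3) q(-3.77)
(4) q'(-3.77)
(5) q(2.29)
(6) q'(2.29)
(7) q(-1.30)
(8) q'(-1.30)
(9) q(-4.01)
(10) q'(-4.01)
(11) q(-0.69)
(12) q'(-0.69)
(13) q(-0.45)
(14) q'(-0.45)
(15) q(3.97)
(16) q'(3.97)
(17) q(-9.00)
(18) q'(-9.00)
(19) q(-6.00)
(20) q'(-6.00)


(1) = -3.22
(2) = -0.80
(3) = 32.13
(4) = -20.05
(5) = 14.90
(6) = 14.37
(7) = -0.08
(8) = -6.02
(9) = 37.10
(10) = -21.42
(11) = -2.70
(12) = -2.56
(13) = -3.15
(14) = -1.20
(15) = 47.05
(16) = 23.91
(17) = 214.69
(18) = -49.76
(19) = 90.97
(20) = -32.72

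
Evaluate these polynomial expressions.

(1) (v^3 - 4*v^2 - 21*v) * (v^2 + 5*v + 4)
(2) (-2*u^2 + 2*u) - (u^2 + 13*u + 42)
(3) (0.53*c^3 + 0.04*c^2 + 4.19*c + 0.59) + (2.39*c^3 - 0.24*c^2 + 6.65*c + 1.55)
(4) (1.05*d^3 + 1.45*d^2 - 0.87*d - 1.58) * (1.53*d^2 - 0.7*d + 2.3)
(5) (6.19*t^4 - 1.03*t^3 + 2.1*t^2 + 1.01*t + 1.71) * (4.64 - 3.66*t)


(1) = v^5 + v^4 - 37*v^3 - 121*v^2 - 84*v
(2) = -3*u^2 - 11*u - 42
(3) = 2.92*c^3 - 0.2*c^2 + 10.84*c + 2.14
(4) = 1.6065*d^5 + 1.4835*d^4 + 0.0689*d^3 + 1.5266*d^2 - 0.895*d - 3.634
(5) = -22.6554*t^5 + 32.4914*t^4 - 12.4652*t^3 + 6.0474*t^2 - 1.5722*t + 7.9344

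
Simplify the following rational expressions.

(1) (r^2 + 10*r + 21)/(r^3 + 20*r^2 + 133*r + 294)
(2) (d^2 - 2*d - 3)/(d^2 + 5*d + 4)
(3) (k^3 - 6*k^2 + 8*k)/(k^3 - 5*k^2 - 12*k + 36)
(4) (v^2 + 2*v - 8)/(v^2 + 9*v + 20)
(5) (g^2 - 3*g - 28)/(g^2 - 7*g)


(1) = (r + 3)/(r^2 + 13*r + 42)
(2) = (d - 3)/(d + 4)
(3) = (k^2 - 4*k)/(k^2 - 3*k - 18)
(4) = (v - 2)/(v + 5)
(5) = (g + 4)/g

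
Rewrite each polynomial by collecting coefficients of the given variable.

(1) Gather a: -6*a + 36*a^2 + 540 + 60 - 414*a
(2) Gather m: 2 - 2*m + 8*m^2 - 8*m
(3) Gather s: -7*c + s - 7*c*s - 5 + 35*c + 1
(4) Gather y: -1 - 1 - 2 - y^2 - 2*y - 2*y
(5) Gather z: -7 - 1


(1) = 36*a^2 - 420*a + 600
(2) = 8*m^2 - 10*m + 2
(3) = 28*c + s*(1 - 7*c) - 4
(4) = -y^2 - 4*y - 4
(5) = -8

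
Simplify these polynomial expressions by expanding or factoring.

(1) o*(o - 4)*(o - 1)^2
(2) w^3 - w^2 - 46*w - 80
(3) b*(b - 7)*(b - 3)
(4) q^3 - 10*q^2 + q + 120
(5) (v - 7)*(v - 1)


(1) = o^4 - 6*o^3 + 9*o^2 - 4*o
(2) = (w - 8)*(w + 2)*(w + 5)
(3) = b^3 - 10*b^2 + 21*b
(4) = (q - 8)*(q - 5)*(q + 3)
(5) = v^2 - 8*v + 7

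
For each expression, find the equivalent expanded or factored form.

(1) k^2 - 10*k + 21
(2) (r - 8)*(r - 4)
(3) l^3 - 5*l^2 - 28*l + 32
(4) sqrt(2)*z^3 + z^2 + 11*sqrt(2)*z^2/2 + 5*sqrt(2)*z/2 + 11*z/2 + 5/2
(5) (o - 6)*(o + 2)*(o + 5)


(1) = (k - 7)*(k - 3)
(2) = r^2 - 12*r + 32
(3) = (l - 8)*(l - 1)*(l + 4)
(4) = (z + 1/2)*(z + 5)*(sqrt(2)*z + 1)
(5) = o^3 + o^2 - 32*o - 60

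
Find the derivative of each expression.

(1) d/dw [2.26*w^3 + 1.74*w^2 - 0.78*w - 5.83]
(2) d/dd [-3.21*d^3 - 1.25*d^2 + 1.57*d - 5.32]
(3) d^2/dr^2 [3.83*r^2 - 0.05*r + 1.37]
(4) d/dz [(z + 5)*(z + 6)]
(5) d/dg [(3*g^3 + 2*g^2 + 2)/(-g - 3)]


(1) = 6.78*w^2 + 3.48*w - 0.78
(2) = -9.63*d^2 - 2.5*d + 1.57
(3) = 7.66000000000000
(4) = 2*z + 11
(5) = (-6*g^3 - 29*g^2 - 12*g + 2)/(g^2 + 6*g + 9)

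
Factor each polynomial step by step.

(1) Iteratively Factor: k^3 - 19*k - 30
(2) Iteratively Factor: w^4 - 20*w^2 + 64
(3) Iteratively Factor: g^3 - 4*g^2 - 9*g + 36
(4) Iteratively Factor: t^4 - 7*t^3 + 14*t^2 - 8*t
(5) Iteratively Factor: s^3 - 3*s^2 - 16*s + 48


(1) = (k - 5)*(k^2 + 5*k + 6) = (k - 5)*(k + 3)*(k + 2)
(2) = (w + 2)*(w^3 - 2*w^2 - 16*w + 32) = (w + 2)*(w + 4)*(w^2 - 6*w + 8) = (w - 2)*(w + 2)*(w + 4)*(w - 4)
(3) = (g - 3)*(g^2 - g - 12) = (g - 3)*(g + 3)*(g - 4)
(4) = (t)*(t^3 - 7*t^2 + 14*t - 8) = t*(t - 4)*(t^2 - 3*t + 2) = t*(t - 4)*(t - 2)*(t - 1)
(5) = (s - 3)*(s^2 - 16) = (s - 4)*(s - 3)*(s + 4)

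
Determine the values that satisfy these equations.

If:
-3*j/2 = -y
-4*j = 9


Then:
j = -9/4
y = -27/8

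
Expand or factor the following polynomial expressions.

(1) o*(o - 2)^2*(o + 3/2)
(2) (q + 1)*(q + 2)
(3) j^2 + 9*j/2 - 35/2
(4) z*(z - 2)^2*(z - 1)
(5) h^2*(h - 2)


(1) = o^4 - 5*o^3/2 - 2*o^2 + 6*o
(2) = q^2 + 3*q + 2
(3) = (j - 5/2)*(j + 7)
(4) = z^4 - 5*z^3 + 8*z^2 - 4*z
(5) = h^3 - 2*h^2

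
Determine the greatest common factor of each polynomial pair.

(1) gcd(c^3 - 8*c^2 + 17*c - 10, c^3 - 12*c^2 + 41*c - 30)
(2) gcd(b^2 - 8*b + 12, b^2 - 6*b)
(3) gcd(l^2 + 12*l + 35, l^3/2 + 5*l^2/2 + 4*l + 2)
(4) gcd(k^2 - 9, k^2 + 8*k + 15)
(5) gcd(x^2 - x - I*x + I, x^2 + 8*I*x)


(1) = gcd((c - 5)*(c - 2)*(c - 1), (c - 6)*(c - 5)*(c - 1)) = c^2 - 6*c + 5
(2) = b - 6
(3) = gcd((l + 5)*(l + 7), (l/2 + 1)*(l + 1)*(l + 2)) = 1
(4) = k + 3
(5) = gcd((x - 1)*(x - I), x*(x + 8*I)) = 1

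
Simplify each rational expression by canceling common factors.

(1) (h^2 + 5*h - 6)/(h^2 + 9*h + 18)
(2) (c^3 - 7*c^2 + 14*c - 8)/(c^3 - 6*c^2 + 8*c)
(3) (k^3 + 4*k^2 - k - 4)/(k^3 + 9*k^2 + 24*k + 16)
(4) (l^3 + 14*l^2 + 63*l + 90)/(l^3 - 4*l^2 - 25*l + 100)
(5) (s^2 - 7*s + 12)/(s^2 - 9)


(1) = (h - 1)/(h + 3)
(2) = (c - 1)/c
(3) = (k - 1)/(k + 4)
(4) = (l^2 + 9*l + 18)/(l^2 - 9*l + 20)
(5) = (s - 4)/(s + 3)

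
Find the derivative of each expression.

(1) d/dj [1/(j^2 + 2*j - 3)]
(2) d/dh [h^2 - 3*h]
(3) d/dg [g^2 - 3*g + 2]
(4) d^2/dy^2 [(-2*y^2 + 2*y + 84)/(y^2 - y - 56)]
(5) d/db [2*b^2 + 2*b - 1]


(1) = 2*(-j - 1)/(j^2 + 2*j - 3)^2
(2) = 2*h - 3
(3) = 2*g - 3
(4) = 168*(-y^2 + y - 19)/(y^6 - 3*y^5 - 165*y^4 + 335*y^3 + 9240*y^2 - 9408*y - 175616)
(5) = 4*b + 2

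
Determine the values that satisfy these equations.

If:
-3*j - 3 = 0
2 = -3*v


Then:
j = -1
v = -2/3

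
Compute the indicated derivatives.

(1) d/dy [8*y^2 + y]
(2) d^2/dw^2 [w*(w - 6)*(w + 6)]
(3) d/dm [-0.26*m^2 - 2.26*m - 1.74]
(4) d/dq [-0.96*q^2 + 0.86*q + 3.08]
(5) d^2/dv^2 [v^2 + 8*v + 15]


(1) = 16*y + 1
(2) = 6*w
(3) = -0.52*m - 2.26
(4) = 0.86 - 1.92*q
(5) = 2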